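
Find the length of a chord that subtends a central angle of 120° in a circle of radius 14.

Chord length = 2r sin(θ/2)
= 2 × 14 × sin(120°/2)
= 2 × 14 × sin(60°)
= 14*sqrt(3)

14*sqrt(3)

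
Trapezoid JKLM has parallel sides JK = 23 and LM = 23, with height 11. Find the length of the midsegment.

The midsegment (median) of a trapezoid connects the midpoints of the non-parallel sides.
Its length is the average of the two bases: (23 + 23) / 2 = 23.

23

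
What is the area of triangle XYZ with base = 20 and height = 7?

Area = (1/2) * base * height
Area = (1/2) * 20 * 7
Area = 70

70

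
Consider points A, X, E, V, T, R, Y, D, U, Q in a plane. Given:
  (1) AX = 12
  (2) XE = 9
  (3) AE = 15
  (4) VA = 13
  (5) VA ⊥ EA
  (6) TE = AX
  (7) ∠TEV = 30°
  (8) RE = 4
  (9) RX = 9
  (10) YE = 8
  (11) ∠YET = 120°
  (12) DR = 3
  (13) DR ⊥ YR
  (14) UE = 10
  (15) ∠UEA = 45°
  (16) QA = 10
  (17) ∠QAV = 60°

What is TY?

From the given relations: TE = AX = 12.
Step 1: By the law of cosines on triangle TEY: TY² = 12² + 8² − 2·12·8·cos(120°) = 304, so TY = 4·√19.

Therefore, the length of TY = 4·√19.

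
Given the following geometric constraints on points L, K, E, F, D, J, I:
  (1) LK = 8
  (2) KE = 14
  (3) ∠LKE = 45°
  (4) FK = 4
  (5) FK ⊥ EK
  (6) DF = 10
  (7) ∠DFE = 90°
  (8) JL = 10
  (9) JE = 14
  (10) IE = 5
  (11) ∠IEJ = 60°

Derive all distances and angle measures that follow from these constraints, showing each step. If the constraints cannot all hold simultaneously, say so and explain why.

The constraints are consistent.

Step 1: From LK = 8, KE = 14, and ∠LKE = 45°, by the law of cosines:
  LE² = LK² + KE² - 2·LK·KE·cos(45°) = 64 + 196 - 158.4 = 101.6
  LE ≈ 10.08

Step 2: From EK = 14, KF = 4, and ∠EKF = 90°, by the law of cosines:
  EF² = EK² + KF² - 2·EK·KF·cos(90°) = 196 + 16 - 0 = 212
  EF = 2·√53

Step 3: From JE = 14, EI = 5, and ∠JEI = 60°, by the law of cosines:
  JI² = JE² + EI² - 2·JE·EI·cos(60°) = 196 + 25 - 70 = 151
  JI = √151

Step 4: From EF = 2·√53, FD = 10, and ∠EFD = 90°, by the law of cosines:
  ED² = EF² + FD² - 2·EF·FD·cos(90°) = 212 + 100 - 0 = 312
  ED = 2·√78

Step 5: From LE = 10.08, LJ = 10, EJ = 14, by the inverse law of cosines:
  cos(∠ELJ) = (LE² + LJ² - EJ²) / (2·LE·LJ)
  ∠ELJ = 88.41°

Step 6: From LE = 10.08, LK = 8, EK = 14, by the inverse law of cosines:
  cos(∠ELK) = (LE² + LK² - EK²) / (2·LE·LK)
  ∠ELK = 100.86°

Step 7: From EF = 2·√53, EK = 14, FK = 4, by the inverse law of cosines:
  cos(∠FEK) = (EF² + EK² - FK²) / (2·EF·EK)
  ∠FEK = 15.95°

Step 8: From EJ = 14, EL = 10.08, JL = 10, by the inverse law of cosines:
  cos(∠JEL) = (EJ² + EL² - JL²) / (2·EJ·EL)
  ∠JEL = 45.56°

Step 9: From EK = 14, EL = 10.08, KL = 8, by the inverse law of cosines:
  cos(∠KEL) = (EK² + EL² - KL²) / (2·EK·EL)
  ∠KEL = 34.14°

Step 10: From FE = 2·√53, FK = 4, EK = 14, by the inverse law of cosines:
  cos(∠EFK) = (FE² + FK² - EK²) / (2·FE·FK)
  ∠EFK = 74.05°

Step 11: From JE = 14, JI = √151, EI = 5, by the inverse law of cosines:
  cos(∠EJI) = (JE² + JI² - EI²) / (2·JE·JI)
  ∠EJI = 20.63°

Step 12: From JE = 14, JL = 10, EL = 10.08, by the inverse law of cosines:
  cos(∠EJL) = (JE² + JL² - EL²) / (2·JE·JL)
  ∠EJL = 46.03°

Step 13: From IE = 5, IJ = √151, EJ = 14, by the inverse law of cosines:
  cos(∠EIJ) = (IE² + IJ² - EJ²) / (2·IE·IJ)
  ∠EIJ = 99.37°

Step 14: From ED = 2·√78, EF = 2·√53, DF = 10, by the inverse law of cosines:
  cos(∠DEF) = (ED² + EF² - DF²) / (2·ED·EF)
  ∠DEF = 34.48°

Step 15: From DE = 2·√78, DF = 10, EF = 2·√53, by the inverse law of cosines:
  cos(∠EDF) = (DE² + DF² - EF²) / (2·DE·DF)
  ∠EDF = 55.52°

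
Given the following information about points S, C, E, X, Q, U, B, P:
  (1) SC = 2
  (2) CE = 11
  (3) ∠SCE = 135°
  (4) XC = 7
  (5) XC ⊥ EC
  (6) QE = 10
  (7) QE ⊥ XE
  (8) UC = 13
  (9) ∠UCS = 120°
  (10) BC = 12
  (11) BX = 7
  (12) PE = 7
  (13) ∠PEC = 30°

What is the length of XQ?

Step 1: By the law of cosines on triangle ECX: EX² = 11² + 7² − 2·11·7·cos(90°) = 170, so EX = √170.
Step 2: By the law of cosines on triangle XEQ: XQ² = √170² + 10² − 2·√170·10·cos(90°) = 270, so XQ = 3·√30.

Therefore, the length of XQ = 3·√30.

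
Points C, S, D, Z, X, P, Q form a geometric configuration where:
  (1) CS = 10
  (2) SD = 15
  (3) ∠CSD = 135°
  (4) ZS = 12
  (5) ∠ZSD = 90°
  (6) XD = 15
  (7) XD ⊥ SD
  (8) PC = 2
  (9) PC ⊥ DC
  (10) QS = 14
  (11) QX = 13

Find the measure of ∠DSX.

Step 1: By the law of cosines on triangle SDX: SX² = 15² + 15² − 2·15·15·cos(90°) = 450, so SX = 15·√2.
Step 2: By the inverse law of cosines on triangle DSX: cos(∠DSX) = (15² + (15·√2)² − 15²) / (2·15·15·√2) = 450/636.4 = 0.7071, so ∠DSX = 45°.

Therefore, the measure of angle ∠DSX = 45°.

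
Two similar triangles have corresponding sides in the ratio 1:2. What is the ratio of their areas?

Area scales with the square of linear dimensions. If every length is multiplied by 1/2, then the area is multiplied by (1/2)^2 = 1/4.
The area ratio is 1:4.

1:4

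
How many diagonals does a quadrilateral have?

The number of diagonals in an n-gon is n(n - 3)/2.
For n = 4: 4(4 - 3)/2 = 4 × 1 / 2 = 2.

2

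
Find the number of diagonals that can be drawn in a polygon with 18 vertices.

The number of diagonals in an n-gon is n(n - 3)/2.
For n = 18: 18(18 - 3)/2 = 18 × 15 / 2 = 135.

135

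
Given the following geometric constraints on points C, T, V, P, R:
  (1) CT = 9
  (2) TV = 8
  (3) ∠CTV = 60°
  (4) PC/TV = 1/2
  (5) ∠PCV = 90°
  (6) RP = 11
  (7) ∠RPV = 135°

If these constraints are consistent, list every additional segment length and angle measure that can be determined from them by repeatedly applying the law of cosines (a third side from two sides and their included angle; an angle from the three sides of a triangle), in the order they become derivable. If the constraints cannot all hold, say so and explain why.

The constraints are consistent. Derivable facts, in order:
After 1 step:
- CV = √73
After 2 steps:
- VP = √89
- ∠CVT = 65.82°
- ∠TCV = 54.18°
After 3 steps:
- VR ≈ 18.89
- ∠CPV = 64.91°
- ∠CVP = 25.09°
After 4 steps:
- ∠PRV = 20.68°
- ∠PVR = 24.32°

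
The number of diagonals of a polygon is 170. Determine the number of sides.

Using d = n(n - 3)/2, we solve 170 = n(n - 3)/2.
So n(n - 3) = 340.
Testing n = 20: 20 * 17 = 340 = 340. Correct.
The polygon has 20 sides.

20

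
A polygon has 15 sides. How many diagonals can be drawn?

The number of diagonals in an n-gon is n(n - 3)/2.
For n = 15: 15(15 - 3)/2 = 15 × 12 / 2 = 90.

90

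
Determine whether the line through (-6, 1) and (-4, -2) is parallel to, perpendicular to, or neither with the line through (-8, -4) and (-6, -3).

Slope of line 1: m1 = (-2 - 1)/(-4 - -6) = -3/2 = -3/2
Slope of line 2: m2 = (-3 - -4)/(-6 - -8) = 1/2 = 1/2
m1 != m2 and m1*m2 = -3/4 != -1. Neither.

Neither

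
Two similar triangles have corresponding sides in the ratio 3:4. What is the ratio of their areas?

Area ratio = (side ratio)^2 = (3/4)^2 = 9:16.

9:16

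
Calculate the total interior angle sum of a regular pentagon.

The sum of interior angles of an n-sided polygon is (n - 2) * 180.
For n = 5: (5 - 2) * 180 = 3 * 180 = 540 degrees.

540 degrees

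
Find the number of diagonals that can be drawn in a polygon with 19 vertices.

Total line segments between 19 vertices = C(19,2) = 171.
Subtract the 19 sides: 171 - 19 = 152 diagonals.

152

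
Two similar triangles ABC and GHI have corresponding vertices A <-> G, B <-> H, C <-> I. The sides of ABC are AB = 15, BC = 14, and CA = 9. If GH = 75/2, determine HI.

Similar triangles have proportional sides. Setting up the proportion:
GH / AB = HI / BC
75/2 / 15 = HI / 14
HI = 14 * 75/2 / 15 = 35.

35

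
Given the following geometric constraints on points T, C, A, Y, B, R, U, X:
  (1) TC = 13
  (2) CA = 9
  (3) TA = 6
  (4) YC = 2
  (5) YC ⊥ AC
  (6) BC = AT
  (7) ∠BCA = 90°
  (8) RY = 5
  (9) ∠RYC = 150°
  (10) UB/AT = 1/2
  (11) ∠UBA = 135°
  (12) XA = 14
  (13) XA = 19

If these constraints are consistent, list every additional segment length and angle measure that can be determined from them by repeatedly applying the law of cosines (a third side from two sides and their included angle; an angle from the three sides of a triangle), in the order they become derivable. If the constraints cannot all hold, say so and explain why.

These constraints are not satisfiable: (12) XA = 14 and (13) XA = 19 assign two different lengths to the same segment. No planar figure meets all of them, so nothing further can be derived.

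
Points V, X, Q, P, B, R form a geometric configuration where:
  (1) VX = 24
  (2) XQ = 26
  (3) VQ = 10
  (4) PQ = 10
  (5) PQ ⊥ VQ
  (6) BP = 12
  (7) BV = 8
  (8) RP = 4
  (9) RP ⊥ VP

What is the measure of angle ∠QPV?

Step 1: By the law of cosines on triangle PQV: PV² = 10² + 10² − 2·10·10·cos(90°) = 200, so PV = 10·√2.
Step 2: By the inverse law of cosines on triangle QPV: cos(∠QPV) = (10² + (10·√2)² − 10²) / (2·10·10·√2) = 200/282.84 = 0.7071, so ∠QPV = 45°.

Therefore, the measure of angle ∠QPV = 45°.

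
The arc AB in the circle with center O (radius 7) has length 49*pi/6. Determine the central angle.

θ = 360 × 49*pi/6 / (2π × 7) = 210° (rearranging arc length formula).

210°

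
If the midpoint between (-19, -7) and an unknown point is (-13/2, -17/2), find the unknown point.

Using the midpoint formula: M = ((x1 + x2)/2, (y1 + y2)/2)
We know M = (-13/2, -17/2) and P = (-19, -7)
For x: -13/2 = (-19 + x2)/2, so x2 = 2*-13/2 - -19 = 6
For y: -17/2 = (-7 + y2)/2, so y2 = 2*-17/2 - -7 = -10
S = (6, -10)

(6, -10)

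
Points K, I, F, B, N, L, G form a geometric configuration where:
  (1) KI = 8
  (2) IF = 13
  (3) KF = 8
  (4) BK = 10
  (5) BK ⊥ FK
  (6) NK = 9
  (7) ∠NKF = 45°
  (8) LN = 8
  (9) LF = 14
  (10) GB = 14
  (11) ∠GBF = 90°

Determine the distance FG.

Step 1: By the law of cosines on triangle BKF: BF² = 10² + 8² − 2·10·8·cos(90°) = 164, so BF = 2·√41.
Step 2: By the law of cosines on triangle FBG: FG² = (2·√41)² + 14² − 2·2·√41·14·cos(90°) = 360, so FG = 6·√10.

Therefore, the length of FG = 6·√10.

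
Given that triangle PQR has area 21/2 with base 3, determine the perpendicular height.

height = 2 * 21/2 / 3 = 7

7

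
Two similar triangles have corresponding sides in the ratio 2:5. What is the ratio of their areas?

Area ratio = (side ratio)^2 = (2/5)^2 = 4:25.

4:25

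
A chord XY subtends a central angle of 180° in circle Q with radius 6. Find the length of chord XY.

Chord length = 2r sin(θ/2)
= 2 × 6 × sin(180°/2)
= 2 × 6 × sin(90°)
= 12

12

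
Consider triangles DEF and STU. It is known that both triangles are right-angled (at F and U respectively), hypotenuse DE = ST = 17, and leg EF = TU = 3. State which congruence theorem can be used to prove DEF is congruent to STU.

The given information matches HL: The hypotenuse and one leg of two right triangles are equal (Hypotenuse-Leg).

HL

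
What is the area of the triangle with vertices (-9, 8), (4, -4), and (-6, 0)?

Shoelace: Area = (1/2)|-9(-4-0) + 4(0-8) + -6(8--4)| = (1/2)(68) = 34

34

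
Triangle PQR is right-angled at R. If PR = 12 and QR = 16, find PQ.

In a right triangle, the square of the hypotenuse equals the sum of the squares of the two legs.
The legs are 12 and 16, so the hypotenuse = sqrt(144 + 256) = sqrt(400) = 20.

20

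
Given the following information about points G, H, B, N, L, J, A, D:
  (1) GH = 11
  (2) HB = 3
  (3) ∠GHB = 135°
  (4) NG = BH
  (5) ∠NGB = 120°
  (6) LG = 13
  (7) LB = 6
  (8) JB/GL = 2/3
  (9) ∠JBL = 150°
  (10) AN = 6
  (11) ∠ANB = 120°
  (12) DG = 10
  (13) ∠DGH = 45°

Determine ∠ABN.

From the given relations: NG = BH = 3.
Step 1: By the law of cosines on triangle BHG: BG² = 3² + 11² − 2·3·11·cos(135°) = 176.67, so BG ≈ 13.29.
Step 2: By the law of cosines on triangle BGN: BN² = 13.29² + 3² − 2·13.29·3·cos(120°) = 225.54, so BN ≈ 15.02.
Step 3: By the law of cosines on triangle BNA: BA² = 15.02² + 6² − 2·15.02·6·cos(120°) = 351.65, so BA ≈ 18.75.
Step 4: By the inverse law of cosines on triangle ABN: cos(∠ABN) = (18.75² + 15.02² − 6²) / (2·18.75·15.02) = 541.2/563.25 = 0.9608, so ∠ABN = 16.09°.

Therefore, the measure of angle ∠ABN = 16.09°.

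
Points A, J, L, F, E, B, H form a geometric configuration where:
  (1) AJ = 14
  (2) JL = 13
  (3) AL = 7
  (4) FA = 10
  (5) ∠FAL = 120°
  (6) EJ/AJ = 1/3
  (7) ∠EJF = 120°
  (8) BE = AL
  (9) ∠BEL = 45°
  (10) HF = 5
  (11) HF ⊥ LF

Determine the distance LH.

Step 1: By the law of cosines on triangle LAF: LF² = 7² + 10² − 2·7·10·cos(120°) = 219, so LF ≈ 14.8.
Step 2: By the law of cosines on triangle LFH: LH² = 14.8² + 5² − 2·14.8·5·cos(90°) = 244, so LH = 2·√61.

Therefore, the length of LH = 2·√61.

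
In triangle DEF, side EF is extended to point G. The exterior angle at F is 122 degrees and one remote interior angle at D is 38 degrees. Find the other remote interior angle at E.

By the exterior angle theorem: exterior angle = sum of remote interior angles.
122 = 38 + angle E
angle E = 122 - 38 = 84 degrees

84 degrees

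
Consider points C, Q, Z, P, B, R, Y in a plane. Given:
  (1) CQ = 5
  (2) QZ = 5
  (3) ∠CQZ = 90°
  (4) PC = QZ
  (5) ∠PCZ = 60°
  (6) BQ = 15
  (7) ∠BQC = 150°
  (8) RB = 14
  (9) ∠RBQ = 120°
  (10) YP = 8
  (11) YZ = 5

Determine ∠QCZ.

Step 1: By the law of cosines on triangle CQZ: CZ² = 5² + 5² − 2·5·5·cos(90°) = 50, so CZ = 5·√2.
Step 2: By the inverse law of cosines on triangle QCZ: cos(∠QCZ) = (5² + (5·√2)² − 5²) / (2·5·5·√2) = 50/70.71 = 0.7071, so ∠QCZ = 45°.

Therefore, the measure of angle ∠QCZ = 45°.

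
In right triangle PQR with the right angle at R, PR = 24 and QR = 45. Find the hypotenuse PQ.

In a right triangle, the square of the hypotenuse equals the sum of the squares of the two legs.
The legs are 24 and 45, so the hypotenuse = sqrt(576 + 2025) = sqrt(2601) = 51.

51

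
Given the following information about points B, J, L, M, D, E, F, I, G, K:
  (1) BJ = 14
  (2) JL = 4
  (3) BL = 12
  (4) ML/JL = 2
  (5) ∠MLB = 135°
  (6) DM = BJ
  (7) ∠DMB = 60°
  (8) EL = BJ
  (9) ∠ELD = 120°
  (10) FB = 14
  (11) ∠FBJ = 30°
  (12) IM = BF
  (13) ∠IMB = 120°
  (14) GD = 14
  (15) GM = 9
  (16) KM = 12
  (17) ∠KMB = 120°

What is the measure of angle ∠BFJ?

Step 1: By the law of cosines on triangle FBJ: FJ² = 14² + 14² − 2·14·14·cos(30°) = 52.52, so FJ ≈ 7.25.
Step 2: By the inverse law of cosines on triangle BFJ: cos(∠BFJ) = (14² + 7.25² − 14²) / (2·14·7.25) = 52.52/202.91 = 0.2588, so ∠BFJ = 75°.

Therefore, the measure of angle ∠BFJ = 75°.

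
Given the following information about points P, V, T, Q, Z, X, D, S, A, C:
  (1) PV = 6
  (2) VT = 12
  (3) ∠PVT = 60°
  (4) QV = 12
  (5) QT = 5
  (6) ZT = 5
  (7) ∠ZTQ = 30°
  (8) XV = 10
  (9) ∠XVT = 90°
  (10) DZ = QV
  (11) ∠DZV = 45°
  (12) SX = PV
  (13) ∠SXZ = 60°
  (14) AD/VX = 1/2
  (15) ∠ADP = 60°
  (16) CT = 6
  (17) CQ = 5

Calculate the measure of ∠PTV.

Step 1: By the law of cosines on triangle TVP: TP² = 12² + 6² − 2·12·6·cos(60°) = 108, so TP = 6·√3.
Step 2: By the inverse law of cosines on triangle PTV: cos(∠PTV) = ((6·√3)² + 12² − 6²) / (2·6·√3·12) = 216/249.42 = 0.866, so ∠PTV = 30°.

Therefore, the measure of angle ∠PTV = 30°.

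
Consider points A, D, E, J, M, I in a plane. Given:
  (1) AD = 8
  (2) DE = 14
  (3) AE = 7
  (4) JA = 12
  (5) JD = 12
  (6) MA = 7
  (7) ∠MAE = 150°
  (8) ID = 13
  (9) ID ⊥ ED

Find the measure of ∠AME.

Step 1: By the law of cosines on triangle MAE: ME² = 7² + 7² − 2·7·7·cos(150°) = 182.87, so ME ≈ 13.52.
Step 2: By the inverse law of cosines on triangle AME: cos(∠AME) = (7² + 13.52² − 7²) / (2·7·13.52) = 182.87/189.32 = 0.9659, so ∠AME = 15°.

Therefore, the measure of angle ∠AME = 15°.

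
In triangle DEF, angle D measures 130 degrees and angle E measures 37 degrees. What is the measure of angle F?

angle F = 180 - 130 - 37 = 13 degrees.

13 degrees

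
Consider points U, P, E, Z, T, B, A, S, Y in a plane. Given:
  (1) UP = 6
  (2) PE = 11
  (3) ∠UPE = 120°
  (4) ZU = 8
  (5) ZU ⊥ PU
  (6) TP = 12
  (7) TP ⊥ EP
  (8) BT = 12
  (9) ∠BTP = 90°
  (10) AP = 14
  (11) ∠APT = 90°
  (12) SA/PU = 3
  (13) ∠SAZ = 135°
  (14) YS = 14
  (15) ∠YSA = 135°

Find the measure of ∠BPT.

Step 1: By the law of cosines on triangle PTB: PB² = 12² + 12² − 2·12·12·cos(90°) = 288, so PB = 12·√2.
Step 2: By the inverse law of cosines on triangle BPT: cos(∠BPT) = ((12·√2)² + 12² − 12²) / (2·12·√2·12) = 288/407.29 = 0.7071, so ∠BPT = 45°.

Therefore, the measure of angle ∠BPT = 45°.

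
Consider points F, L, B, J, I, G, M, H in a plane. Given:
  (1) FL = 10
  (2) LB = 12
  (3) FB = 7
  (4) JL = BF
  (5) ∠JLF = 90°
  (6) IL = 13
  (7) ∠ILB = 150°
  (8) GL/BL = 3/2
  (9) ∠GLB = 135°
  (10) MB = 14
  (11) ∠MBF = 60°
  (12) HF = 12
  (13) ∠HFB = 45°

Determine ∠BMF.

Step 1: By the law of cosines on triangle MBF: MF² = 14² + 7² − 2·14·7·cos(60°) = 147, so MF = 7·√3.
Step 2: By the inverse law of cosines on triangle BMF: cos(∠BMF) = (14² + (7·√3)² − 7²) / (2·14·7·√3) = 294/339.48 = 0.866, so ∠BMF = 30°.

Therefore, the measure of angle ∠BMF = 30°.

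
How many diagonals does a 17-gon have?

Total line segments between 17 vertices = C(17,2) = 136.
Subtract the 17 sides: 136 - 17 = 119 diagonals.

119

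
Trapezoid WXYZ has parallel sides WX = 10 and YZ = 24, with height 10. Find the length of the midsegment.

The midsegment of a trapezoid = (base1 + base2) / 2
midsegment = (10 + 24) / 2
midsegment = 34 / 2
midsegment = 17

17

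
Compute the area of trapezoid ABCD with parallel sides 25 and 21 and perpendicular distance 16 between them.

Area of a trapezoid = (base1 + base2) * height / 2
Area = (25 + 21) * 16 / 2
Area = 46 * 16 / 2
Area = 736 / 2
Area = 368

368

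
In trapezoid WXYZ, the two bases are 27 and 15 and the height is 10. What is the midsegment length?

midsegment = (27 + 15) / 2 = 42 / 2 = 21

21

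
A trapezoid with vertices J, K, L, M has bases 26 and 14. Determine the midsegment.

The midsegment (median) of a trapezoid connects the midpoints of the non-parallel sides.
Its length is the average of the two bases: (26 + 14) / 2 = 20.

20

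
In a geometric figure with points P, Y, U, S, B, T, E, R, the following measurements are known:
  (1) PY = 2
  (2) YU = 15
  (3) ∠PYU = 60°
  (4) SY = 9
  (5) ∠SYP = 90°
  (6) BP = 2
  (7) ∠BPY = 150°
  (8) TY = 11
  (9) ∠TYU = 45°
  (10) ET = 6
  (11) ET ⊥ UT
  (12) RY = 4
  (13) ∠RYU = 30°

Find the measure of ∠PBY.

Step 1: By the law of cosines on triangle BPY: BY² = 2² + 2² − 2·2·2·cos(150°) = 14.93, so BY ≈ 3.86.
Step 2: By the inverse law of cosines on triangle PBY: cos(∠PBY) = (2² + 3.86² − 2²) / (2·2·3.86) = 14.93/15.45 = 0.9659, so ∠PBY = 15°.

Therefore, the measure of angle ∠PBY = 15°.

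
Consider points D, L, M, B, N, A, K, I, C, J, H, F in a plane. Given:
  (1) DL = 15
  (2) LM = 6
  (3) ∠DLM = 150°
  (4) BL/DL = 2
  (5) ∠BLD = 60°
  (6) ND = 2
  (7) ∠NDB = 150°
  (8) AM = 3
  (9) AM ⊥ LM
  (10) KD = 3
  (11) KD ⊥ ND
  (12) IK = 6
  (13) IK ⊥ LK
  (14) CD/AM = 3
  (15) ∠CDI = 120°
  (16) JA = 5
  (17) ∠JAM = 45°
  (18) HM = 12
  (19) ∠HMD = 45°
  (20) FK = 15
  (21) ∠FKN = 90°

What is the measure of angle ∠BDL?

From the given relations: BL = 2·DL = 2·15 = 30.
Step 1: By the law of cosines on triangle DLB: DB² = 15² + 30² − 2·15·30·cos(60°) = 675, so DB = 15·√3.
Step 2: By the inverse law of cosines on triangle BDL: cos(∠BDL) = ((15·√3)² + 15² − 30²) / (2·15·√3·15) = 0/779.42 = 0, so ∠BDL = 90°.

Therefore, the measure of angle ∠BDL = 90°.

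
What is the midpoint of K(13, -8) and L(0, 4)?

The midpoint is the average of the coordinates:
x: (13 + 0)/2 = 13/2
y: (-8 + 4)/2 = -2
Midpoint = (13/2, -2)

(13/2, -2)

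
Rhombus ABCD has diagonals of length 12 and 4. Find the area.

The diagonals of a rhombus divide it into four right triangles.
Each triangle has legs 12/ 2 = 6 and 4/2 = 2, so each has area (1/2)*6*2 = 6.
Four such triangles give total area = (d1 * d2) / 2 = 24.

24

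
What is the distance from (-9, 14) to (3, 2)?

The horizontal distance is |3 - -9| = 12 and the vertical distance is |2 - 14| = 12.
By the Pythagorean theorem, d = sqrt(12^2 + 12^2) = sqrt(288) = 12*sqrt(2).

12*sqrt(2)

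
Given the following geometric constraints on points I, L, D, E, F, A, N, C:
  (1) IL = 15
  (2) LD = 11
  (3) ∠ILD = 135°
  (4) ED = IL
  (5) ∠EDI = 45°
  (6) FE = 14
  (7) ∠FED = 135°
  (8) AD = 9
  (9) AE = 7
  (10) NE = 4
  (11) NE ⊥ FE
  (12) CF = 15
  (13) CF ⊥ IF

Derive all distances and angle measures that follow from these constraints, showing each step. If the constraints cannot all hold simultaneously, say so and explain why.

The constraints are consistent.

From the given relations:
  ED = IL = 15

Step 1: From IL = 15, LD = 11, and ∠ILD = 135°, by the law of cosines:
  ID² = IL² + LD² - 2·IL·LD·cos(135°) = 225 + 121 + 233.3 = 579.3
  ID ≈ 24.07

Step 2: From DE = 15, EF = 14, and ∠DEF = 135°, by the law of cosines:
  DF² = DE² + EF² - 2·DE·EF·cos(135°) = 225 + 196 + 297 = 718
  DF ≈ 26.8

Step 3: From FE = 14, EN = 4, and ∠FEN = 90°, by the law of cosines:
  FN² = FE² + EN² - 2·FE·EN·cos(90°) = 196 + 16 - 0 = 212
  FN = 2·√53

Step 4: From DA = 9, DE = 15, AE = 7, by the inverse law of cosines:
  cos(∠ADE) = (DA² + DE² - AE²) / (2·DA·DE)
  ∠ADE = 17.85°

Step 5: From EA = 7, ED = 15, AD = 9, by the inverse law of cosines:
  cos(∠AED) = (EA² + ED² - AD²) / (2·EA·ED)
  ∠AED = 23.21°

Step 6: From AD = 9, AE = 7, DE = 15, by the inverse law of cosines:
  cos(∠DAE) = (AD² + AE² - DE²) / (2·AD·AE)
  ∠DAE = 138.94°

Step 7: From ID = 24.07, DE = 15, and ∠IDE = 45°, by the law of cosines:
  IE² = ID² + DE² - 2·ID·DE·cos(45°) = 579.3 + 225 - 510.6 = 293.8
  IE ≈ 17.14

Step 8: From ID = 24.07, IL = 15, DL = 11, by the inverse law of cosines:
  cos(∠DIL) = (ID² + IL² - DL²) / (2·ID·IL)
  ∠DIL = 18.85°

Step 9: From DE = 15, DF = 26.8, EF = 14, by the inverse law of cosines:
  cos(∠EDF) = (DE² + DF² - EF²) / (2·DE·DF)
  ∠EDF = 21.68°

Step 10: From DI = 24.07, DL = 11, IL = 15, by the inverse law of cosines:
  cos(∠IDL) = (DI² + DL² - IL²) / (2·DI·DL)
  ∠IDL = 26.15°

Step 11: From FD = 26.8, FE = 14, DE = 15, by the inverse law of cosines:
  cos(∠DFE) = (FD² + FE² - DE²) / (2·FD·FE)
  ∠DFE = 23.32°

Step 12: From FE = 14, FN = 2·√53, EN = 4, by the inverse law of cosines:
  cos(∠EFN) = (FE² + FN² - EN²) / (2·FE·FN)
  ∠EFN = 15.95°

Step 13: From NE = 4, NF = 2·√53, EF = 14, by the inverse law of cosines:
  cos(∠ENF) = (NE² + NF² - EF²) / (2·NE·NF)
  ∠ENF = 74.05°

Step 14: From ID = 24.07, IE = 17.14, DE = 15, by the inverse law of cosines:
  cos(∠DIE) = (ID² + IE² - DE²) / (2·ID·IE)
  ∠DIE = 38.23°

Step 15: From ED = 15, EI = 17.14, DI = 24.07, by the inverse law of cosines:
  cos(∠DEI) = (ED² + EI² - DI²) / (2·ED·EI)
  ∠DEI = 96.77°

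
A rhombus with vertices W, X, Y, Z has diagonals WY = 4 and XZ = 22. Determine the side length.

Half-diagonals are 2 and 11. side = sqrt(2^2 + 11^2) = sqrt(125) = 5*sqrt(5)

5*sqrt(5)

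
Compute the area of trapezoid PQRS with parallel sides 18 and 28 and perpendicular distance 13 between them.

A trapezoid's area equals the midsegment times the height.
The midsegment is (18 + 28) / 2 = 23.
Area = 23 * 13 = 299.

299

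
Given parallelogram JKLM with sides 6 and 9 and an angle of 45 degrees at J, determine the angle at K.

Opposite sides of a parallelogram are parallel, so consecutive angles form co-interior angles on a transversal.
Co-interior angles sum to 180°, giving angle K = 180 - 45 = 135 degrees.

135 degrees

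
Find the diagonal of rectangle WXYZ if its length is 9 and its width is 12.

A rectangle's diagonal splits it into two right triangles, with the diagonal as the hypotenuse.
By the Pythagorean theorem, d^2 = 9^2 + 12^2 = 225.
Therefore d = sqrt(225) = 15.

15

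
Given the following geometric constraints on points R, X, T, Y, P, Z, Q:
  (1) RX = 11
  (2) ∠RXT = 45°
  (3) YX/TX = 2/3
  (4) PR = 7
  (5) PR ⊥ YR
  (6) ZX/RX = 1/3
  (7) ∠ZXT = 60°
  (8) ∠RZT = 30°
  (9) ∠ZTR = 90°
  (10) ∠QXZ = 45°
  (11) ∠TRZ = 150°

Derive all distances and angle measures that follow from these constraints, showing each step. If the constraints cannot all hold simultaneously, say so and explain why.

These constraints are not satisfiable: (8), (9) and (11) are the three interior angles of triangle RZT, which must sum to 180°, but 30° + 90° + 150° = 270°. No planar figure meets all of them, so nothing further can be derived.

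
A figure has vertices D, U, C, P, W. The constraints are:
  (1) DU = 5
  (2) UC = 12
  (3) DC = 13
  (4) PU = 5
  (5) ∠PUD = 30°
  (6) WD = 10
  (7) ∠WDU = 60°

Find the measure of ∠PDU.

Step 1: By the law of cosines on triangle DUP: DP² = 5² + 5² − 2·5·5·cos(30°) = 6.7, so DP ≈ 2.59.
Step 2: By the inverse law of cosines on triangle PDU: cos(∠PDU) = (2.59² + 5² − 5²) / (2·2.59·5) = 6.7/25.88 = 0.2588, so ∠PDU = 75°.

Therefore, the measure of angle ∠PDU = 75°.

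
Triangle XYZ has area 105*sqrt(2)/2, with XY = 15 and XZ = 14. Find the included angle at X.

From the SAS area formula Area = (1/2)ab sin(C), rearranging gives sin(C) = 2*Area/(ab).
sin(C) = 2 * 105*sqrt(2)/2 / (210) = sqrt(2)/2.
Therefore C = arcsin(sqrt(2)/2) = 45°.
Since sin(180° - C) = sin(C), the obtuse angle 135° gives the same area, so C = 45° or C = 135°.

45° or 135°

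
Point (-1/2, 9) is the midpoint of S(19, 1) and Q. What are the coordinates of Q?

Using the midpoint formula: M = ((x1 + x2)/2, (y1 + y2)/2)
We know M = (-1/2, 9) and S = (19, 1)
For x: -1/2 = (19 + x2)/2, so x2 = 2*-1/2 - 19 = -20
For y: 9 = (1 + y2)/2, so y2 = 2*9 - 1 = 17
Q = (-20, 17)

(-20, 17)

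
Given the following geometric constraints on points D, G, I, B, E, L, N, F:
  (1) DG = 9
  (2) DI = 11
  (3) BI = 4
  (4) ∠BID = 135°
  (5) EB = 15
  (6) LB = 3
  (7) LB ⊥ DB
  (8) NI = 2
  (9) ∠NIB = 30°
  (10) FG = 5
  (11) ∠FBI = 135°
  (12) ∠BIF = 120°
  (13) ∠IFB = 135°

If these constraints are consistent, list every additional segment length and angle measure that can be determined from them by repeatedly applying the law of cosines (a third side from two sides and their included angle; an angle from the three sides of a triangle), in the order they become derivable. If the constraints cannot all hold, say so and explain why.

These constraints are not satisfiable: (11), (12) and (13) are the three interior angles of triangle FBI, which must sum to 180°, but 135° + 120° + 135° = 390°. No planar figure meets all of them, so nothing further can be derived.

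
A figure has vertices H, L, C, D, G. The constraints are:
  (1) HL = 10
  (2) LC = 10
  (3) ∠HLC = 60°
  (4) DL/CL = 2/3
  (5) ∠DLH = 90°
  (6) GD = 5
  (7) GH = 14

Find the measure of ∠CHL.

Step 1: By the law of cosines on triangle HLC: HC² = 10² + 10² − 2·10·10·cos(60°) = 100, so HC = 10.
Step 2: By the inverse law of cosines on triangle CHL: cos(∠CHL) = (10² + 10² − 10²) / (2·10·10) = 100/200 = 0.5, so ∠CHL = 60°.

Therefore, the measure of angle ∠CHL = 60°.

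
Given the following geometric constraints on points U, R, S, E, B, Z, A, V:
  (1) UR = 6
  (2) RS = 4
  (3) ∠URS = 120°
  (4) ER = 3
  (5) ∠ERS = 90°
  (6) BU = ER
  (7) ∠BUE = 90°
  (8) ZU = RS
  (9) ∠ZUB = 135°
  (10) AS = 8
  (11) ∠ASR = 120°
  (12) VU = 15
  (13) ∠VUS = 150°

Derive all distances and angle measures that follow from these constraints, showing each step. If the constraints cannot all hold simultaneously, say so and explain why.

The constraints are consistent.

From the given relations:
  BU = ER = 3
  ZU = RS = 4

Step 1: From UR = 6, RS = 4, and ∠URS = 120°, by the law of cosines:
  US² = UR² + RS² - 2·UR·RS·cos(120°) = 36 + 16 + 24 = 76
  US = 2·√19

Step 2: From RS = 4, SA = 8, and ∠RSA = 120°, by the law of cosines:
  RA² = RS² + SA² - 2·RS·SA·cos(120°) = 16 + 64 + 32 = 112
  RA = 4·√7

Step 3: From SR = 4, RE = 3, and ∠SRE = 90°, by the law of cosines:
  SE² = SR² + RE² - 2·SR·RE·cos(90°) = 16 + 9 - 0 = 25
  SE = 5

Step 4: From BU = 3, UZ = 4, and ∠BUZ = 135°, by the law of cosines:
  BZ² = BU² + UZ² - 2·BU·UZ·cos(135°) = 9 + 16 + 16.97 = 41.97
  BZ ≈ 6.48

Step 5: From SU = 2·√19, UV = 15, and ∠SUV = 150°, by the law of cosines:
  SV² = SU² + UV² - 2·SU·UV·cos(150°) = 76 + 225 + 226.5 = 527.5
  SV ≈ 22.97

Step 6: From UR = 6, US = 2·√19, RS = 4, by the inverse law of cosines:
  cos(∠RUS) = (UR² + US² - RS²) / (2·UR·US)
  ∠RUS = 23.41°

Step 7: From RA = 4·√7, RS = 4, AS = 8, by the inverse law of cosines:
  cos(∠ARS) = (RA² + RS² - AS²) / (2·RA·RS)
  ∠ARS = 40.89°

Step 8: From SE = 5, SR = 4, ER = 3, by the inverse law of cosines:
  cos(∠ESR) = (SE² + SR² - ER²) / (2·SE·SR)
  ∠ESR = 36.87°

Step 9: From SR = 4, SU = 2·√19, RU = 6, by the inverse law of cosines:
  cos(∠RSU) = (SR² + SU² - RU²) / (2·SR·SU)
  ∠RSU = 36.59°

Step 10: From ER = 3, ES = 5, RS = 4, by the inverse law of cosines:
  cos(∠RES) = (ER² + ES² - RS²) / (2·ER·ES)
  ∠RES = 53.13°

Step 11: From BU = 3, BZ = 6.48, UZ = 4, by the inverse law of cosines:
  cos(∠UBZ) = (BU² + BZ² - UZ²) / (2·BU·BZ)
  ∠UBZ = 25.89°

Step 12: From ZB = 6.48, ZU = 4, BU = 3, by the inverse law of cosines:
  cos(∠BZU) = (ZB² + ZU² - BU²) / (2·ZB·ZU)
  ∠BZU = 19.11°

Step 13: From AR = 4·√7, AS = 8, RS = 4, by the inverse law of cosines:
  cos(∠RAS) = (AR² + AS² - RS²) / (2·AR·AS)
  ∠RAS = 19.11°

Step 14: From SU = 2·√19, SV = 22.97, UV = 15, by the inverse law of cosines:
  cos(∠USV) = (SU² + SV² - UV²) / (2·SU·SV)
  ∠USV = 19.06°

Step 15: From VS = 22.97, VU = 15, SU = 2·√19, by the inverse law of cosines:
  cos(∠SVU) = (VS² + VU² - SU²) / (2·VS·VU)
  ∠SVU = 10.94°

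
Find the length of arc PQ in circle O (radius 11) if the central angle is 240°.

The full circumference is 2πr = 2π(11) = 22*pi.
The arc spans 240° out of 360°, which is a fraction of 2/3.
Arc length = 22*pi × 2/3 = 44*pi/3.

44*pi/3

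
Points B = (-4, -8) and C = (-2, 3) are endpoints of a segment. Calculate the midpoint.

The midpoint is the point halfway along the segment.
Move half the horizontal distance: -4 + (-2 - -4)/2 = -4 + 2/2 = -3
Move half the vertical distance: -8 + (3 - -8)/2 = -8 + 11/2 = -5/2
Midpoint = (-3, -5/2)

(-3, -5/2)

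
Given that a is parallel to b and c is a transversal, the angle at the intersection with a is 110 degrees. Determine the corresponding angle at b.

When a transversal crosses parallel lines, angles in the same position at each intersection are called corresponding angles.
These are always equal, so the answer is 110 degrees.

110 degrees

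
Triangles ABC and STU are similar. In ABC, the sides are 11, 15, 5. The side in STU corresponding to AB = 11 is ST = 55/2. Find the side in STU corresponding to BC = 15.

Since the triangles are similar, the ratio of corresponding sides is constant.
Scale factor k = ST / AB = 55/2 / 11 = 5/2
TU = k * BC = 5/2 * 15 = 75/2

75/2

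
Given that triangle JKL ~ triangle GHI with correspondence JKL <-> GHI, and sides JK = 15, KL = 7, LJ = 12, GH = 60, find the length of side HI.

Since the triangles are similar, the ratio of corresponding sides is constant.
Scale factor k = GH / JK = 60 / 15 = 4
HI = k * KL = 4 * 7 = 28

28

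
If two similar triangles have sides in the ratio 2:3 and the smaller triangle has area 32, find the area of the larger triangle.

The ratio of areas of similar triangles = (side ratio)^2.
Side ratio = 2:3, so area ratio = 4:9.
Area of the larger triangle / Area of the smaller triangle = 9/4
Area of the larger triangle = 32 * 9/4 = 72

72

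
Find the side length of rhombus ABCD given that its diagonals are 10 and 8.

In a rhombus, the diagonals bisect each other perpendicularly, creating four congruent right triangles.
Each triangle has legs 5 (half of 10) and 4 (half of 8).
The hypotenuse of each right triangle is a side of the rhombus:
side = sqrt(5^2 + 4^2) = sqrt(41)

sqrt(41)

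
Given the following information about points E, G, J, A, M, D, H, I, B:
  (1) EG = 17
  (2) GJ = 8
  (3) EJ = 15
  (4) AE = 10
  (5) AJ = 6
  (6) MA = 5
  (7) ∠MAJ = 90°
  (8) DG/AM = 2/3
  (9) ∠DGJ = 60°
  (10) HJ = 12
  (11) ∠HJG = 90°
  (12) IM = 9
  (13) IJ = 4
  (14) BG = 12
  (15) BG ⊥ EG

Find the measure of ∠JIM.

Step 1: By the law of cosines on triangle JAM: JM² = 6² + 5² − 2·6·5·cos(90°) = 61, so JM = √61.
Step 2: By the inverse law of cosines on triangle JIM: cos(∠JIM) = (4² + 9² − √61²) / (2·4·9) = 36/72 = 0.5, so ∠JIM = 60°.

Therefore, the measure of angle ∠JIM = 60°.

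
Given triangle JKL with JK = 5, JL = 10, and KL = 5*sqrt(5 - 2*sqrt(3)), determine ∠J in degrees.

cos(J) = (5² + 10² - (5*sqrt(5 - 2*sqrt(3)))²) / (2 × 5 × 10) = sqrt(3)/2, so J = arccos(sqrt(3)/2) = 30°.

30°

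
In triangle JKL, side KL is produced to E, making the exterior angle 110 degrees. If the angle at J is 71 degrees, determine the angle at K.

By the exterior angle theorem: exterior angle = sum of remote interior angles.
110 = 71 + angle K
angle K = 110 - 71 = 39 degrees

39 degrees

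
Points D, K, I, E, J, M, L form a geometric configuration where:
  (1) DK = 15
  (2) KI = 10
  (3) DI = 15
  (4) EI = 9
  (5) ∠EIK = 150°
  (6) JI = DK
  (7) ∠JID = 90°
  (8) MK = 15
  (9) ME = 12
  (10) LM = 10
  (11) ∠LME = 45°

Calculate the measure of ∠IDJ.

From the given relations: JI = DK = 15.
Step 1: By the law of cosines on triangle DIJ: DJ² = 15² + 15² − 2·15·15·cos(90°) = 450, so DJ = 15·√2.
Step 2: By the inverse law of cosines on triangle IDJ: cos(∠IDJ) = (15² + (15·√2)² − 15²) / (2·15·15·√2) = 450/636.4 = 0.7071, so ∠IDJ = 45°.

Therefore, the measure of angle ∠IDJ = 45°.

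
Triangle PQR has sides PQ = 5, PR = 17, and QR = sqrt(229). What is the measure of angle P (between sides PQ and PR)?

cos(P) = (5² + 17² - (sqrt(229))²) / (2 × 5 × 17) = 1/2, so P = arccos(1/2) = 60°.

60°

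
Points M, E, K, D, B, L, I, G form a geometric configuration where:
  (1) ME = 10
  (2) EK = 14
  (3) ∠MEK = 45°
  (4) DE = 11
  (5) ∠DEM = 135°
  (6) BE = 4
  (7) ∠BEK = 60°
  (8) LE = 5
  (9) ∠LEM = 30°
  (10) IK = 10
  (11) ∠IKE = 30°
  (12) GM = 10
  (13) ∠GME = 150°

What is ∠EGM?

Step 1: By the law of cosines on triangle GME: GE² = 10² + 10² − 2·10·10·cos(150°) = 373.21, so GE ≈ 19.32.
Step 2: By the inverse law of cosines on triangle EGM: cos(∠EGM) = (19.32² + 10² − 10²) / (2·19.32·10) = 373.21/386.37 = 0.9659, so ∠EGM = 15°.

Therefore, the measure of angle ∠EGM = 15°.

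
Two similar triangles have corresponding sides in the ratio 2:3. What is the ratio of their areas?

Area ratio = (side ratio)^2 = (2/3)^2 = 4:9.

4:9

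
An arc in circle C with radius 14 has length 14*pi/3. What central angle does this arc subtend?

The full circumference is 2πr = 28*pi.
The arc is 14*pi/3 / 28*pi = 1/6 of the full circle.
So the central angle = 1/6 × 360° = 60°.

60°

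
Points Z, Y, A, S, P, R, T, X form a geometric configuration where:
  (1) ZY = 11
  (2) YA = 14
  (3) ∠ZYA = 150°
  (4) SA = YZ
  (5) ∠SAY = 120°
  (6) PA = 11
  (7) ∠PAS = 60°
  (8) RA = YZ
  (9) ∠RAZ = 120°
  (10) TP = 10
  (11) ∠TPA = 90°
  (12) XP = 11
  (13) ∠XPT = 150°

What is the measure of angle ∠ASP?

From the given relations: SA = YZ = 11.
Step 1: By the law of cosines on triangle SAP: SP² = 11² + 11² − 2·11·11·cos(60°) = 121, so SP = 11.
Step 2: By the inverse law of cosines on triangle ASP: cos(∠ASP) = (11² + 11² − 11²) / (2·11·11) = 121/242 = 0.5, so ∠ASP = 60°.

Therefore, the measure of angle ∠ASP = 60°.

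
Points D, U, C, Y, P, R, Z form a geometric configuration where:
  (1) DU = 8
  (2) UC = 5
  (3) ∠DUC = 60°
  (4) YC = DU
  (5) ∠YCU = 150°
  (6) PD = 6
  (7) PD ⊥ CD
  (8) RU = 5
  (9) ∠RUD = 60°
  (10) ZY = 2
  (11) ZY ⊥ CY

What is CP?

Step 1: By the law of cosines on triangle CUD: CD² = 5² + 8² − 2·5·8·cos(60°) = 49, so CD = 7.
Step 2: By the law of cosines on triangle CDP: CP² = 7² + 6² − 2·7·6·cos(90°) = 85, so CP = √85.

Therefore, the length of CP = √85.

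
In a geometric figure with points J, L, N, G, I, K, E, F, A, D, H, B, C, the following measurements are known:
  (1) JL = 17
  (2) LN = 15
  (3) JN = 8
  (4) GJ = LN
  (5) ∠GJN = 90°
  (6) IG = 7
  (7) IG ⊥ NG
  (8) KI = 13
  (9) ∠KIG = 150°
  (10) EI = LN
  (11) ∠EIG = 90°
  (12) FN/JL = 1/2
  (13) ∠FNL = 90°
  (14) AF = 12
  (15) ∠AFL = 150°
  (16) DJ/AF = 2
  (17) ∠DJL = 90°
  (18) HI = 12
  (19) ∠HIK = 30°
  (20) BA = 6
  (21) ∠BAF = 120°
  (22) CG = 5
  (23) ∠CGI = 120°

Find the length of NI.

From the given relations: GJ = LN = 15.
Step 1: By the law of cosines on triangle GJN: GN² = 15² + 8² − 2·15·8·cos(90°) = 289, so GN = 17.
Step 2: By the law of cosines on triangle NGI: NI² = 17² + 7² − 2·17·7·cos(90°) = 338, so NI = 13·√2.

Therefore, the length of NI = 13·√2.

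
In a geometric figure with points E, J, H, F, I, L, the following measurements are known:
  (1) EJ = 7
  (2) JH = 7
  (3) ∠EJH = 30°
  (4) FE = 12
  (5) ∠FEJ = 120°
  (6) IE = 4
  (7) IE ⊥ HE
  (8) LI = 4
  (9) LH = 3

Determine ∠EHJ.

Step 1: By the law of cosines on triangle HJE: HE² = 7² + 7² − 2·7·7·cos(30°) = 13.13, so HE ≈ 3.62.
Step 2: By the inverse law of cosines on triangle EHJ: cos(∠EHJ) = (3.62² + 7² − 7²) / (2·3.62·7) = 13.13/50.73 = 0.2588, so ∠EHJ = 75°.

Therefore, the measure of angle ∠EHJ = 75°.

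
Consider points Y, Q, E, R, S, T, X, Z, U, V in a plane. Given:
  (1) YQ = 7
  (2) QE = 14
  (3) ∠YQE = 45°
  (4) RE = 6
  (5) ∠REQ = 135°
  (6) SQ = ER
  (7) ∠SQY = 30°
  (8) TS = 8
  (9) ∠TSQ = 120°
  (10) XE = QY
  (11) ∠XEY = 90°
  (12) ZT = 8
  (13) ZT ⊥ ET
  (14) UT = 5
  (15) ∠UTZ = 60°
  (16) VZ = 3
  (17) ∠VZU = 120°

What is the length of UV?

Step 1: By the law of cosines on triangle ZTU: ZU² = 8² + 5² − 2·8·5·cos(60°) = 49, so ZU = 7.
Step 2: By the law of cosines on triangle UZV: UV² = 7² + 3² − 2·7·3·cos(120°) = 79, so UV = √79.

Therefore, the length of UV = √79.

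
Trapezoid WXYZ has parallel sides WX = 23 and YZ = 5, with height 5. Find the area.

Area of a trapezoid = (base1 + base2) * height / 2
Area = (23 + 5) * 5 / 2
Area = 28 * 5 / 2
Area = 140 / 2
Area = 70

70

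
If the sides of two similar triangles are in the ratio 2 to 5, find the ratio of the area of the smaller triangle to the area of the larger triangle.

Area scales with the square of linear dimensions. If every length is multiplied by 2/5, then the area is multiplied by (2/5)^2 = 4/25.
The area ratio is 4:25.

4:25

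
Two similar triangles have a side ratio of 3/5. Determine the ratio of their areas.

Area ratio = (side ratio)^2 = (3/5)^2 = 9:25.

9:25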